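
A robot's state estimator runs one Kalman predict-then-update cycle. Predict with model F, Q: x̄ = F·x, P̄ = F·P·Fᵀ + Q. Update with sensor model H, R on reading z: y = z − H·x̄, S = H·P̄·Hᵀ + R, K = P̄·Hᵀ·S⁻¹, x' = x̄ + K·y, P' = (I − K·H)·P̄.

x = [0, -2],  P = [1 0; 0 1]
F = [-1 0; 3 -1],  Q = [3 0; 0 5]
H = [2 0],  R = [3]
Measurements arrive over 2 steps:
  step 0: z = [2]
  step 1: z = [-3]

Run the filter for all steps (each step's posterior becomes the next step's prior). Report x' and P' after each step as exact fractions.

step 0: x̄ = F·x = [0, 2]
step 0: P̄ = F·P·Fᵀ + Q = [4 -3; -3 15]
step 0: y = z − H·x̄ = [2]
step 0: S = H·P̄·Hᵀ + R = [19]
step 0: K = P̄·Hᵀ·S⁻¹ = [8/19; -6/19]
step 0: x' = x̄ + K·y = [16/19, 26/19]
step 0: P' = (I − K·H)·P̄ = [12/19 -9/19; -9/19 249/19]
step 1: x̄ = F·x = [-16/19, 22/19]
step 1: P̄ = F·P·Fᵀ + Q = [69/19 -45/19; -45/19 506/19]
step 1: y = z − H·x̄ = [-25/19]
step 1: S = H·P̄·Hᵀ + R = [333/19]
step 1: K = P̄·Hᵀ·S⁻¹ = [46/111; -10/37]
step 1: x' = x̄ + K·y = [-154/111, 56/37]
step 1: P' = (I − K·H)·P̄ = [23/37 -15/37; -15/37 938/37]

step 0: x' = [16/19, 26/19], P' = [12/19 -9/19; -9/19 249/19]
step 1: x' = [-154/111, 56/37], P' = [23/37 -15/37; -15/37 938/37]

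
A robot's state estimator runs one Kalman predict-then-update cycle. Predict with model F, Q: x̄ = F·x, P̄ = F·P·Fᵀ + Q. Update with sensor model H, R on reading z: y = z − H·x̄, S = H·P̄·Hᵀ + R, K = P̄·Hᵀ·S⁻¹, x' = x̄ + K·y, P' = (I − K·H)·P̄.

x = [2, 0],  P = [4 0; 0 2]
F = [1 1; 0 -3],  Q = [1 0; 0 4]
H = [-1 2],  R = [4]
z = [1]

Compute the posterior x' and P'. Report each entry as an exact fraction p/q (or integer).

x' = [63/41, 50/41]
P' = [500/123 212/123; 212/123 206/123]

x̄ = F·x = [2, 0]
P̄ = F·P·Fᵀ + Q = [7 -6; -6 22]
y = z − H·x̄ = [3]
S = H·P̄·Hᵀ + R = [123]
K = P̄·Hᵀ·S⁻¹ = [-19/123; 50/123]
x' = x̄ + K·y = [63/41, 50/41]
P' = (I − K·H)·P̄ = [500/123 212/123; 212/123 206/123]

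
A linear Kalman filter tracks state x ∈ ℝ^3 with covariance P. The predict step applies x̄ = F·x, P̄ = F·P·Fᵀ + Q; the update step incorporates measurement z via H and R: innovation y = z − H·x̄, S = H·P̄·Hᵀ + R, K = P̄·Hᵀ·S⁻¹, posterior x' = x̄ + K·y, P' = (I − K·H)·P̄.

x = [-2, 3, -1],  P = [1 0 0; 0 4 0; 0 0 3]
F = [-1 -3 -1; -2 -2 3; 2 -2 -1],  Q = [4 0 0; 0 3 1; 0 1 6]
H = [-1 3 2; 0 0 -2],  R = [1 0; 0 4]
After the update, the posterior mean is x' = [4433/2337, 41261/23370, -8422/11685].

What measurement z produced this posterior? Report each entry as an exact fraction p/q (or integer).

z = [2, 1]

x̄ = F·x = [-6, -5, -9]
P̄ = F·P·Fᵀ + Q = [44 17 25; 17 50 4; 25 4 29]
S = H·P̄·Hᵀ + R = [457 -90; -90 120]
K = P̄·Hᵀ·S⁻¹ = [39/779 -886/2337; 270/779 4517/23370; 3/779 -5614/11685]
x' − x̄ = [18455/2337, 158111/23370, 96743/11685] = K·y
y = (KᵀK)⁻¹·Kᵀ·(x' − x̄) = [29, -17]
z = y + H·x̄ = [29, -17] + [-27, 18] = [2, 1]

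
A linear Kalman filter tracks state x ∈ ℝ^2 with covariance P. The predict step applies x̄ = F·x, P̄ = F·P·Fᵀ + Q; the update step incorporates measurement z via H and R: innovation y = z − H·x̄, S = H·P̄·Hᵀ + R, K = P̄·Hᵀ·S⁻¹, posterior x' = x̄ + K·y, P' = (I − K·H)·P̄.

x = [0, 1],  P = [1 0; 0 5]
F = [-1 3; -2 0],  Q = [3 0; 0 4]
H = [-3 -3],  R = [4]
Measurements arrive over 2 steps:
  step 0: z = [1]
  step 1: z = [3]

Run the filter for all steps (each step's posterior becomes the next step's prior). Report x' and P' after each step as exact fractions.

step 0: x̄ = F·x = [3, 0]
step 0: P̄ = F·P·Fᵀ + Q = [49 2; 2 8]
step 0: y = z − H·x̄ = [10]
step 0: S = H·P̄·Hᵀ + R = [553]
step 0: K = P̄·Hᵀ·S⁻¹ = [-153/553; -30/553]
step 0: x' = x̄ + K·y = [129/553, -300/553]
step 0: P' = (I − K·H)·P̄ = [3688/553 -3484/553; -3484/553 3524/553]
step 1: x̄ = F·x = [-147/79, -258/553]
step 1: P̄ = F·P·Fᵀ + Q = [8281/79 4040/79; 4040/79 16964/553]
step 1: y = z − H·x̄ = [-2202/553]
step 1: S = H·P̄·Hᵀ + R = [1185631/553]
step 1: K = P̄·Hᵀ·S⁻¹ = [-258741/1185631; -135732/1185631]
step 1: x' = x̄ + K·y = [-1175889/1185631, -12678/1185631]
step 1: P' = (I − K·H)·P̄ = [3219832/1185631 -2874844/1185631; -2874844/1185631 3055820/1185631]

step 0: x' = [129/553, -300/553], P' = [3688/553 -3484/553; -3484/553 3524/553]
step 1: x' = [-1175889/1185631, -12678/1185631], P' = [3219832/1185631 -2874844/1185631; -2874844/1185631 3055820/1185631]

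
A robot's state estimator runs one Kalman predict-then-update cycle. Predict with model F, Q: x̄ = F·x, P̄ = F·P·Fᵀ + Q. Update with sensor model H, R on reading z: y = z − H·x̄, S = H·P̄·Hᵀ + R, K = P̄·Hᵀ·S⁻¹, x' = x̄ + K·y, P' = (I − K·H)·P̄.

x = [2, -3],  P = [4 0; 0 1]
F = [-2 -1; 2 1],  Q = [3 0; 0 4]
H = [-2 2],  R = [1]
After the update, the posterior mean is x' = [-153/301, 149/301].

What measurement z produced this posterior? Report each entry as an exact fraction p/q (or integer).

x̄ = F·x = [-1, 1]
P̄ = F·P·Fᵀ + Q = [20 -17; -17 21]
S = H·P̄·Hᵀ + R = [301]
K = P̄·Hᵀ·S⁻¹ = [-74/301; 76/301]
x' − x̄ = [148/301, -152/301] = K·y
y = (KᵀK)⁻¹·Kᵀ·(x' − x̄) = [-2]
z = y + H·x̄ = [-2] + [4] = [2]

z = [2]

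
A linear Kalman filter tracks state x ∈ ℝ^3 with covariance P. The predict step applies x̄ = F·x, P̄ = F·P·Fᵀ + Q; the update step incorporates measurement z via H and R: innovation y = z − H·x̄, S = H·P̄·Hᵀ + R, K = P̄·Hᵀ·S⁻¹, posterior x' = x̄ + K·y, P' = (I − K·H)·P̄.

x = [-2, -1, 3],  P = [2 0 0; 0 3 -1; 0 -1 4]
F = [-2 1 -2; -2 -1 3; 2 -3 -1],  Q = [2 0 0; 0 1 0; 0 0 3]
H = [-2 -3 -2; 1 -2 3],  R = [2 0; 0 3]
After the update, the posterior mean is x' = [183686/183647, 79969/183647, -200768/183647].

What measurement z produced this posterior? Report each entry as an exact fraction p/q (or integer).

z = [-1, -3]

x̄ = F·x = [-3, 14, -4]
P̄ = F·P·Fᵀ + Q = [33 -24 -14; -24 54 -3; -14 -3 36]
S = H·P̄·Hᵀ + R = [328 145; 145 624]
K = P̄·Hᵀ·S⁻¹ = [15561/183647 7862/183647; -46947/183647 -30588/183647; -36340/183647 37875/183647]
x' − x̄ = [734627/183647, -2491089/183647, 533820/183647] = K·y
y = (KᵀK)⁻¹·Kᵀ·(x' − x̄) = [27, 40]
z = y + H·x̄ = [27, 40] + [-28, -43] = [-1, -3]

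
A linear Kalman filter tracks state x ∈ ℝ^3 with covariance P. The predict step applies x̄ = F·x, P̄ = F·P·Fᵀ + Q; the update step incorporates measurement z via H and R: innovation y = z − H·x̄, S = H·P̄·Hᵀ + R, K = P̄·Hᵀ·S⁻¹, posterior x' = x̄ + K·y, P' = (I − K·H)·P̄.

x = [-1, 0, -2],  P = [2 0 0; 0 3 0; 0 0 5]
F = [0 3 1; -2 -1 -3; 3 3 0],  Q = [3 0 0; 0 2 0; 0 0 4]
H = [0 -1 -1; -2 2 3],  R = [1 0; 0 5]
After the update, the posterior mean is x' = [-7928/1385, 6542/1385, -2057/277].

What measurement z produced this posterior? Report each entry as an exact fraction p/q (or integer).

x̄ = F·x = [-2, 8, -3]
P̄ = F·P·Fᵀ + Q = [35 -24 27; -24 58 -21; 27 -21 49]
S = H·P̄·Hᵀ + R = [66 -152; -152 434]
K = P̄·Hᵀ·S⁻¹ = [-3463/2770 -1449/2770; -353/2770 521/2770; -220/277 -89/554]
x' − x̄ = [-5158/1385, -4538/1385, -1226/277] = K·y
y = (KᵀK)⁻¹·Kᵀ·(x' − x̄) = [8, -12]
z = y + H·x̄ = [8, -12] + [-5, 11] = [3, -1]

z = [3, -1]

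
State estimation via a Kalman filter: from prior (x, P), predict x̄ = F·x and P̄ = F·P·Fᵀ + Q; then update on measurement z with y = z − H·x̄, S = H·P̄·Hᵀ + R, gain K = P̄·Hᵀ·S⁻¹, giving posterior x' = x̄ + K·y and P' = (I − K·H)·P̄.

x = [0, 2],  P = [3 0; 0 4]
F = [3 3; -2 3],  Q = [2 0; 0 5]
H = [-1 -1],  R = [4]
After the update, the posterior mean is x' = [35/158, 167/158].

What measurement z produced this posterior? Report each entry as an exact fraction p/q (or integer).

x̄ = F·x = [6, 6]
P̄ = F·P·Fᵀ + Q = [65 18; 18 53]
S = H·P̄·Hᵀ + R = [158]
K = P̄·Hᵀ·S⁻¹ = [-83/158; -71/158]
x' − x̄ = [-913/158, -781/158] = K·y
y = (KᵀK)⁻¹·Kᵀ·(x' − x̄) = [11]
z = y + H·x̄ = [11] + [-12] = [-1]

z = [-1]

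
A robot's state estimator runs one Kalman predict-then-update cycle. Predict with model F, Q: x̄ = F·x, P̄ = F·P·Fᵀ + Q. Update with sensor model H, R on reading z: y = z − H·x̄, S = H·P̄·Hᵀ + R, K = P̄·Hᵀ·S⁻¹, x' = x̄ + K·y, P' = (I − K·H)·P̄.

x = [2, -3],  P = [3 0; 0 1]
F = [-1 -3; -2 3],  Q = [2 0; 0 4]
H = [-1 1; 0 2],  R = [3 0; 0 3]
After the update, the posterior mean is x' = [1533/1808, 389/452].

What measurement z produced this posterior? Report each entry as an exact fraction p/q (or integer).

z = [1, 2]

x̄ = F·x = [7, -13]
P̄ = F·P·Fᵀ + Q = [14 -3; -3 25]
S = H·P̄·Hᵀ + R = [48 56; 56 103]
K = P̄·Hᵀ·S⁻¹ = [-1415/1808 83/226; 21/452 52/113]
x' − x̄ = [-11123/1808, 6265/452] = K·y
y = (KᵀK)⁻¹·Kᵀ·(x' − x̄) = [21, 28]
z = y + H·x̄ = [21, 28] + [-20, -26] = [1, 2]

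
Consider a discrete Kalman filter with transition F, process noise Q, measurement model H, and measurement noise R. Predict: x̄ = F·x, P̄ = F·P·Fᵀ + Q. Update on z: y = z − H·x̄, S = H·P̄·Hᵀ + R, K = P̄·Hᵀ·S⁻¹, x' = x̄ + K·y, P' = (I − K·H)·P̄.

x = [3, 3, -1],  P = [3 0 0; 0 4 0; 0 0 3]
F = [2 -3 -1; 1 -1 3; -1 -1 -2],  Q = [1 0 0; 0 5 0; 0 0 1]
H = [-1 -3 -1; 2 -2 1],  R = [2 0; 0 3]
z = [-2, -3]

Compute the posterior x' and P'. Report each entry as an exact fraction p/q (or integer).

x̄ = F·x = [-2, -3, -4]
P̄ = F·P·Fᵀ + Q = [52 9 12; 9 39 -17; 12 -17 20]
y = z − H·x̄ = [-17, -1]
S = H·P̄·Hᵀ + R = [401 55; 55 431]
K = P̄·Hᵀ·S⁻¹ = [-6373/24258 6329/24258; -548/2177 -319/2177; 557/24258 4319/24258]
x' = x̄ + K·y = [8916/4043, 3104/2177, -18470/4043]
P' = (I − K·H)·P̄ = [61231/24258 141/311 -81479/24258; 141/311 608/2177 -245/311; -81479/24258 -245/311 137695/24258]

x' = [8916/4043, 3104/2177, -18470/4043]
P' = [61231/24258 141/311 -81479/24258; 141/311 608/2177 -245/311; -81479/24258 -245/311 137695/24258]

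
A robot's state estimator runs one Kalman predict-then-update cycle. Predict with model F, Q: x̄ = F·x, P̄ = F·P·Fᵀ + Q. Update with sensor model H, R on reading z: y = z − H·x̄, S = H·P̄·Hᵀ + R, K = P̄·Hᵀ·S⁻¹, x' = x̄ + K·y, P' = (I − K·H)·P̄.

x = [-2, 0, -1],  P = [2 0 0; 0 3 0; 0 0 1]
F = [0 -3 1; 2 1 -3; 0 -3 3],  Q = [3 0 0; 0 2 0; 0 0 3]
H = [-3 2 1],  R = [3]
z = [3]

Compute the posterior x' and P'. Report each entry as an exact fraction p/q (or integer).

x' = [-736/301, 9/301, -1338/301]
P' = [1762/301 1782/301 1461/301; 1782/301 2778/301 -24/301; 1461/301 -24/301 4170/301]

x̄ = F·x = [-1, -1, -3]
P̄ = F·P·Fᵀ + Q = [31 -12 30; -12 22 -18; 30 -18 39]
y = z − H·x̄ = [5]
S = H·P̄·Hᵀ + R = [301]
K = P̄·Hᵀ·S⁻¹ = [-87/301; 62/301; -87/301]
x' = x̄ + K·y = [-736/301, 9/301, -1338/301]
P' = (I − K·H)·P̄ = [1762/301 1782/301 1461/301; 1782/301 2778/301 -24/301; 1461/301 -24/301 4170/301]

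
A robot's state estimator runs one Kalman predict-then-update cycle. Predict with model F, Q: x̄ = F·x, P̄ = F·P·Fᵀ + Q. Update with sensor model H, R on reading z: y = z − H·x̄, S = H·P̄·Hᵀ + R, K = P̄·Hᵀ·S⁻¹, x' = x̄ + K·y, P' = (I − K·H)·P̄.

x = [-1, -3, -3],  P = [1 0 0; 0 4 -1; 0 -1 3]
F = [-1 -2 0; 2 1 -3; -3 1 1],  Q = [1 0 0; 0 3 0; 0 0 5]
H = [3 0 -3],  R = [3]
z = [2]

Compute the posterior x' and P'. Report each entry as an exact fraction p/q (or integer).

x' = [161/65, 358/65, 113/65]
P' = [1017/130 -1639/130 498/65; -1639/130 5573/130 -816/65; 498/65 -816/65 509/65]

x̄ = F·x = [7, 4, -3]
P̄ = F·P·Fᵀ + Q = [18 -16 -3; -16 44 -9; -3 -9 19]
y = z − H·x̄ = [-28]
S = H·P̄·Hᵀ + R = [390]
K = P̄·Hᵀ·S⁻¹ = [21/130; -7/130; -11/65]
x' = x̄ + K·y = [161/65, 358/65, 113/65]
P' = (I − K·H)·P̄ = [1017/130 -1639/130 498/65; -1639/130 5573/130 -816/65; 498/65 -816/65 509/65]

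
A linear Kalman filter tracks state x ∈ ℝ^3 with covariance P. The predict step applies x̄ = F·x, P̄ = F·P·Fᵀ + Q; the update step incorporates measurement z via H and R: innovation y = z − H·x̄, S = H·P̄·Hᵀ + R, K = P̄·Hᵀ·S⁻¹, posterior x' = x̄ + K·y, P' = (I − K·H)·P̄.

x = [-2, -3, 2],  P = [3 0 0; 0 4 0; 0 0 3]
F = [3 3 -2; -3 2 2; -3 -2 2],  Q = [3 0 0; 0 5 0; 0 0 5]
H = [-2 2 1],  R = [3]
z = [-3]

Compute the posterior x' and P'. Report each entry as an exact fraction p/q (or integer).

x̄ = F·x = [-19, 4, 16]
P̄ = F·P·Fᵀ + Q = [78 -15 -63; -15 60 23; -63 23 60]
y = z − H·x̄ = [-65]
S = H·P̄·Hᵀ + R = [1079]
K = P̄·Hᵀ·S⁻¹ = [-3/13; 173/1079; 232/1079]
x' = x̄ + K·y = [-4, -533/83, 168/83]
P' = (I − K·H)·P̄ = [267/13 324/13 -123/13; 324/13 34811/1079 -15319/1079; -123/13 -15319/1079 10916/1079]

x' = [-4, -533/83, 168/83]
P' = [267/13 324/13 -123/13; 324/13 34811/1079 -15319/1079; -123/13 -15319/1079 10916/1079]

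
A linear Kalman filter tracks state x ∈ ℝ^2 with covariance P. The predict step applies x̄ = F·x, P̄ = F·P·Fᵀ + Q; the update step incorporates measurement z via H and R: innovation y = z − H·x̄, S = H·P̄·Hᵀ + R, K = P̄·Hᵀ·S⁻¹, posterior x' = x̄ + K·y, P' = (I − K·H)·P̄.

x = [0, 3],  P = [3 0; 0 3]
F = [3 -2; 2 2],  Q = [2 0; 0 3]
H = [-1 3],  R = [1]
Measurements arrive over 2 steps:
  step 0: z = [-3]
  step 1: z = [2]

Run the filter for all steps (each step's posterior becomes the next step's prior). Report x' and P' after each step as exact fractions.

step 0: x̄ = F·x = [-6, 6]
step 0: P̄ = F·P·Fᵀ + Q = [41 6; 6 27]
step 0: y = z − H·x̄ = [-27]
step 0: S = H·P̄·Hᵀ + R = [249]
step 0: K = P̄·Hᵀ·S⁻¹ = [-23/249; 25/83]
step 0: x' = x̄ + K·y = [-291/83, -177/83]
step 0: P' = (I − K·H)·P̄ = [9680/249 1073/83; 1073/83 366/83]
step 1: x̄ = F·x = [-519/83, -936/83]
step 1: P̄ = F·P·Fᵀ + Q = [17794/83 20042/83; 20042/83 69611/249]
step 1: y = z − H·x̄ = [2455/83]
step 1: S = H·P̄·Hᵀ + R = [106458/83]
step 1: K = P̄·Hᵀ·S⁻¹ = [21166/53229; 16523/35486]
step 1: x' = x̄ + K·y = [293213/53229, 88543/35486]
step 1: P' = (I − K·H)·P̄ = [616358/53229 70836/17743; 70836/17743 158195/106458]

step 0: x' = [-291/83, -177/83], P' = [9680/249 1073/83; 1073/83 366/83]
step 1: x' = [293213/53229, 88543/35486], P' = [616358/53229 70836/17743; 70836/17743 158195/106458]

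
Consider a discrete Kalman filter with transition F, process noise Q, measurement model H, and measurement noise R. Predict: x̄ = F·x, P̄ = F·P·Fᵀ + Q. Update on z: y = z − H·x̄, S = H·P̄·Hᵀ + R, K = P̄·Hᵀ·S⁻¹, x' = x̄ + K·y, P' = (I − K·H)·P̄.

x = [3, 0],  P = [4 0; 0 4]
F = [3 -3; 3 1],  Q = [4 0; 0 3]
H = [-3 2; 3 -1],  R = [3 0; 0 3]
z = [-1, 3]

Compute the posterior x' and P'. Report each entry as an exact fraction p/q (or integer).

x' = [9673/4615, 5243/1846]
P' = [6844/4615 2430/923; 2430/923 9717/1846]

x̄ = F·x = [9, 9]
P̄ = F·P·Fᵀ + Q = [76 24; 24 43]
y = z − H·x̄ = [8, -15]
S = H·P̄·Hᵀ + R = [571 -554; -554 586]
K = P̄·Hᵀ·S⁻¹ = [1256/4615 2794/4615; 809/923 1621/1846]
x' = x̄ + K·y = [9673/4615, 5243/1846]
P' = (I − K·H)·P̄ = [6844/4615 2430/923; 2430/923 9717/1846]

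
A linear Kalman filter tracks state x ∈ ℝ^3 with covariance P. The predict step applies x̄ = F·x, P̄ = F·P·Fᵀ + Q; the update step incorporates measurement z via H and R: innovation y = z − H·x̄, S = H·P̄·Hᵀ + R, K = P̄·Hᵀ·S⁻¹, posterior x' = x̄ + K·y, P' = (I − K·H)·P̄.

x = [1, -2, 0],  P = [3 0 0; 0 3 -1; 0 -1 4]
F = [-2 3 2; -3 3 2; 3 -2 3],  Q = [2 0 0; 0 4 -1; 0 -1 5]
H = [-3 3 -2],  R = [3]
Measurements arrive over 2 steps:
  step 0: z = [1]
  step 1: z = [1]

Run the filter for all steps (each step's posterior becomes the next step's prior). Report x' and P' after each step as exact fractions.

step 0: x̄ = F·x = [-8, -9, 7]
step 0: P̄ = F·P·Fᵀ + Q = [45 49 -17; 49 62 -27; -17 -27 92]
step 0: y = z − H·x̄ = [18]
step 0: S = H·P̄·Hᵀ + R = [572]
step 0: K = P̄·Hᵀ·S⁻¹ = [23/286; 93/572; -107/286]
step 0: x' = x̄ + K·y = [-937/143, -1737/286, 38/143]
step 0: P' = (I − K·H)·P̄ = [5906/143 11875/286 30/143; 11875/286 26815/572 2229/286; 30/143 2229/286 1707/143]
step 1: x̄ = F·x = [-1311/286, 563/286, -960/143]
step 1: P̄ = F·P·Fᵀ + Q = [131823/572 106437/572 34687/286; 106437/572 108107/572 22535/286; 34687/286 22535/286 11963/143]
step 1: y = z − H·x̄ = [-4588/143]
step 1: S = H·P̄·Hᵀ + R = [182069/143]
step 1: K = P̄·Hᵀ·S⁻¹ = [-107453/364138; -42565/364138; -42154/182069]
step 1: x' = x̄ + K·y = [1778335/364138, 2082469/364138, 130184/182069]
step 1: P' = (I − K·H)·P̄ = [43548023/364138 25883114/182069 12488487/364138; 25883114/182069 62486553/364138 16144335/364138; 12488487/364138 16144335/364138 2805117/182069]

step 0: x' = [-937/143, -1737/286, 38/143], P' = [5906/143 11875/286 30/143; 11875/286 26815/572 2229/286; 30/143 2229/286 1707/143]
step 1: x' = [1778335/364138, 2082469/364138, 130184/182069], P' = [43548023/364138 25883114/182069 12488487/364138; 25883114/182069 62486553/364138 16144335/364138; 12488487/364138 16144335/364138 2805117/182069]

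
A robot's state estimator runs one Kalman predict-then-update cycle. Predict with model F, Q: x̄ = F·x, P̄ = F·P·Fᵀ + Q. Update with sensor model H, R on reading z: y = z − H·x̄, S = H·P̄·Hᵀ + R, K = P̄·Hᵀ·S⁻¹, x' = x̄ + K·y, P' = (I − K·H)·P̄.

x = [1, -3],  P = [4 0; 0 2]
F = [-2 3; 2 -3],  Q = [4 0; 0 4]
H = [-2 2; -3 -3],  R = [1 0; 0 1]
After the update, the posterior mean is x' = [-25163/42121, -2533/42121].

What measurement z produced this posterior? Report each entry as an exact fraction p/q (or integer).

x̄ = F·x = [-11, 11]
P̄ = F·P·Fᵀ + Q = [38 -34; -34 38]
S = H·P̄·Hᵀ + R = [577 0; 0 73]
K = P̄·Hᵀ·S⁻¹ = [-144/577 -12/73; 144/577 -12/73]
x' − x̄ = [438168/42121, -465864/42121] = K·y
y = (KᵀK)⁻¹·Kᵀ·(x' − x̄) = [-43, 2]
z = y + H·x̄ = [-43, 2] + [44, 0] = [1, 2]

z = [1, 2]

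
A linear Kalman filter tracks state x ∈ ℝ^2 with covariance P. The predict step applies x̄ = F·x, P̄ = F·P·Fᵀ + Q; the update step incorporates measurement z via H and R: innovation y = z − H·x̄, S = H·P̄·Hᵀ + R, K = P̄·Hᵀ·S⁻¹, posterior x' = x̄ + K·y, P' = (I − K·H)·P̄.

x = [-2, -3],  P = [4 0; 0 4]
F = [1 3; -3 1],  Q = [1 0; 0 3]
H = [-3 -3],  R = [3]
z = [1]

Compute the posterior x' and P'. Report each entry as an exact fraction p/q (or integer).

x' = [-80/11, 76/11]
P' = [5330/253 -5289/253; -5289/253 5332/253]

x̄ = F·x = [-11, 3]
P̄ = F·P·Fᵀ + Q = [41 0; 0 43]
y = z − H·x̄ = [-23]
S = H·P̄·Hᵀ + R = [759]
K = P̄·Hᵀ·S⁻¹ = [-41/253; -43/253]
x' = x̄ + K·y = [-80/11, 76/11]
P' = (I − K·H)·P̄ = [5330/253 -5289/253; -5289/253 5332/253]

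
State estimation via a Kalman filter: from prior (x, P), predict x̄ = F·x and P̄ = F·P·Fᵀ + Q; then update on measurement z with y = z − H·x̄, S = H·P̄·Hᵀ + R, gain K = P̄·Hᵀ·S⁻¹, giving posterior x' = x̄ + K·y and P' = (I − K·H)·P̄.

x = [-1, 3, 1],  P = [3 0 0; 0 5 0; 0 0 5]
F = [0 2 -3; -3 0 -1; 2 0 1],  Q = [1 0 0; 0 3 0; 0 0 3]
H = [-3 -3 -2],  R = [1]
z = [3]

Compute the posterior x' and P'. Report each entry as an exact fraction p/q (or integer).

x' = [-83/67, -14/201, 95/201]
P' = [2565/268 -841/67 617/134; -841/67 4331/201 -2699/201; 617/134 -2699/201 2651/201]

x̄ = F·x = [3, 2, -1]
P̄ = F·P·Fᵀ + Q = [66 15 -15; 15 35 -23; -15 -23 20]
y = z − H·x̄ = [16]
S = H·P̄·Hᵀ + R = [804]
K = P̄·Hᵀ·S⁻¹ = [-71/268; -26/201; 37/402]
x' = x̄ + K·y = [-83/67, -14/201, 95/201]
P' = (I − K·H)·P̄ = [2565/268 -841/67 617/134; -841/67 4331/201 -2699/201; 617/134 -2699/201 2651/201]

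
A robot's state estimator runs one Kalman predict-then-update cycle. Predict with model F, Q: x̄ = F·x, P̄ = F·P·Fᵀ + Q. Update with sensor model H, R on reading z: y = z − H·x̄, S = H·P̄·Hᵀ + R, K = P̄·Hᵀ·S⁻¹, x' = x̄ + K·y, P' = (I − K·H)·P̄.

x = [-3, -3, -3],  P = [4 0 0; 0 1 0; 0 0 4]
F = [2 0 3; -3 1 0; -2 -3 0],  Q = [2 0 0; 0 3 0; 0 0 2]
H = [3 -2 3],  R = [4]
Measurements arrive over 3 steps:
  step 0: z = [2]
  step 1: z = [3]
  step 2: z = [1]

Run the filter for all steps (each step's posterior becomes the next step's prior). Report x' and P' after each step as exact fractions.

step 0: x̄ = F·x = [-15, 6, 15]
step 0: P̄ = F·P·Fᵀ + Q = [54 -24 -16; -24 40 21; -16 21 27]
step 0: y = z − H·x̄ = [14]
step 0: S = H·P̄·Hᵀ + R = [641]
step 0: K = P̄·Hᵀ·S⁻¹ = [162/641; -89/641; -9/641]
step 0: x' = x̄ + K·y = [-7347/641, 2600/641, 9489/641]
step 0: P' = (I − K·H)·P̄ = [8370/641 -966/641 -8798/641; -966/641 17719/641 12660/641; -8798/641 12660/641 17226/641]
step 1: x̄ = F·x = [13773/641, 24641/641, 6894/641]
step 1: P̄ = F·P·Fᵀ + Q = [84220/641 65010/641 -88836/641; 65010/641 100768/641 -9699/641; -88836/641 -9699/641 182641/641]
step 1: y = z − H·x̄ = [-10796/641]
step 1: S = H·P̄·Hᵀ + R = [544605/641]
step 1: K = P̄·Hᵀ·S⁻¹ = [-47956/181535; -35603/544605; 100271/181535]
step 1: x' = x̄ + K·y = [4708291/181535, 21535073/544605, 263614/181535]
step 1: P' = (I − K·H)·P̄ = [13088212/181535 15747602/181535 -2653752/181535; 15747602/181535 83636791/544605 2822528/181535; -2653752/181535 2822528/181535 4669132/181535]
step 2: x̄ = F·x = [10207424/181535, -20839546/544605, -6190331/36307]
step 2: P̄ = F·P·Fᵀ + Q = [62893082/181535 -14682716/181535 -31263740/36307; -14682716/181535 155195494/544605 21025139/36307; -31263740/36307 21025139/36307 98519503/36307]
step 2: y = z − H·x̄ = [145563592/544605]
step 2: S = H·P̄·Hᵀ + R = [3924049471/544605]
step 2: K = P̄·Hᵀ·S⁻¹ = [-752734266/3924049471; 503595823/3924049471; 2395755165/3924049471]
step 2: x' = x̄ + K·y = [19450072368/3924049471, -15552909990/3924049471, -28704747327/3924049471]
step 2: P' = (I − K·H)·P̄ = [319089652582/3924049471 378672102402/3924049471 -67645230002/3924049471; 378672102402/3924049471 652557437389/3924049471 57037650288/3924049471; -67645230002/3924049471 57037650288/3924049471 108864670414/3924049471]

step 0: x' = [-7347/641, 2600/641, 9489/641], P' = [8370/641 -966/641 -8798/641; -966/641 17719/641 12660/641; -8798/641 12660/641 17226/641]
step 1: x' = [4708291/181535, 21535073/544605, 263614/181535], P' = [13088212/181535 15747602/181535 -2653752/181535; 15747602/181535 83636791/544605 2822528/181535; -2653752/181535 2822528/181535 4669132/181535]
step 2: x' = [19450072368/3924049471, -15552909990/3924049471, -28704747327/3924049471], P' = [319089652582/3924049471 378672102402/3924049471 -67645230002/3924049471; 378672102402/3924049471 652557437389/3924049471 57037650288/3924049471; -67645230002/3924049471 57037650288/3924049471 108864670414/3924049471]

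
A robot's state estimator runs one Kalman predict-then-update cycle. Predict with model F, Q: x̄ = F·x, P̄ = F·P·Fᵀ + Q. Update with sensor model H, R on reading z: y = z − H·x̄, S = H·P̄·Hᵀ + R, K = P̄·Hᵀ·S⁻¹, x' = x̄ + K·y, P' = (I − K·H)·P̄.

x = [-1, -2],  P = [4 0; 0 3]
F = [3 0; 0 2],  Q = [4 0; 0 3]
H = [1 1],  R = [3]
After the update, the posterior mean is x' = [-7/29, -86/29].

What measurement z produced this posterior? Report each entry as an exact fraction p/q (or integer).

x̄ = F·x = [-3, -4]
P̄ = F·P·Fᵀ + Q = [40 0; 0 15]
S = H·P̄·Hᵀ + R = [58]
K = P̄·Hᵀ·S⁻¹ = [20/29; 15/58]
x' − x̄ = [80/29, 30/29] = K·y
y = (KᵀK)⁻¹·Kᵀ·(x' − x̄) = [4]
z = y + H·x̄ = [4] + [-7] = [-3]

z = [-3]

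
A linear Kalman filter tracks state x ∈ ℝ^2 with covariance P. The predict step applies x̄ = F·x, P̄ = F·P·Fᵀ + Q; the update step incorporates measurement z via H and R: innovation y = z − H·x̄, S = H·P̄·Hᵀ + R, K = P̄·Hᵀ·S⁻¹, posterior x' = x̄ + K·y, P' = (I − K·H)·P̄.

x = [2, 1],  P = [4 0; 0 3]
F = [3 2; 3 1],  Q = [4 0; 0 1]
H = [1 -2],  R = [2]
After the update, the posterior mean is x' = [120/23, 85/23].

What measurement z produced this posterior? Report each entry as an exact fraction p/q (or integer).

x̄ = F·x = [8, 7]
P̄ = F·P·Fᵀ + Q = [52 42; 42 40]
S = H·P̄·Hᵀ + R = [46]
K = P̄·Hᵀ·S⁻¹ = [-16/23; -19/23]
x' − x̄ = [-64/23, -76/23] = K·y
y = (KᵀK)⁻¹·Kᵀ·(x' − x̄) = [4]
z = y + H·x̄ = [4] + [-6] = [-2]

z = [-2]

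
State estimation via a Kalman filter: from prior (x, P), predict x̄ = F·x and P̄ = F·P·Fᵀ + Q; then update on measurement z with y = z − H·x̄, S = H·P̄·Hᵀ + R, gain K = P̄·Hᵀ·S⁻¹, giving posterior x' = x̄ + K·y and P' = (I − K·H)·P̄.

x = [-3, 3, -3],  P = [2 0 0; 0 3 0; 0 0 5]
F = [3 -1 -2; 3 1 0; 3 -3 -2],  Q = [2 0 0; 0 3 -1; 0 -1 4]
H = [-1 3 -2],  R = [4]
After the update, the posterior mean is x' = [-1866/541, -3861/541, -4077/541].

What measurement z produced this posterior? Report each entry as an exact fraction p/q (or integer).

x̄ = F·x = [-6, -6, -12]
P̄ = F·P·Fᵀ + Q = [43 15 47; 15 24 8; 47 8 69]
S = H·P̄·Hᵀ + R = [541]
K = P̄·Hᵀ·S⁻¹ = [-92/541; 41/541; -161/541]
x' − x̄ = [1380/541, -615/541, 2415/541] = K·y
y = (KᵀK)⁻¹·Kᵀ·(x' − x̄) = [-15]
z = y + H·x̄ = [-15] + [12] = [-3]

z = [-3]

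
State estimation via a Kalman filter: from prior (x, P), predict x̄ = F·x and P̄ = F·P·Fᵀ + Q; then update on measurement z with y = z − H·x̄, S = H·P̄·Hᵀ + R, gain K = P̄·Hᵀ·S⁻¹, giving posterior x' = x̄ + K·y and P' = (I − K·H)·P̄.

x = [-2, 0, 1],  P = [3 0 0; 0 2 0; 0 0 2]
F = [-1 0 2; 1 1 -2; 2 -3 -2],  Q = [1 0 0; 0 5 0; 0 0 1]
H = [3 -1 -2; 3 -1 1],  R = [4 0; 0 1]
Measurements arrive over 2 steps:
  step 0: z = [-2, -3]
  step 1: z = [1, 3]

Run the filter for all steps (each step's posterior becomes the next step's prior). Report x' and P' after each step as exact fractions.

step 0: x' = [-407/676, 8903/11492, -1063/2873], P' = [291/676 727/676 -59/676; 727/676 39799/11492 -465/11492; -59/676 -465/11492 3137/5746]
step 1: x' = [149501437/359696602, -390114513/359696602, 216013011/359696602], P' = [75668698/179848301 188759360/179848301 -16188139/179848301; 188759360/179848301 608755682/179848301 -10468585/179848301; -16188139/179848301 -10468585/179848301 97206242/179848301]

step 0: x̄ = F·x = [4, -4, -6]
step 0: P̄ = F·P·Fᵀ + Q = [12 -11 -14; -11 18 8; -14 8 39]
step 0: y = z − H·x̄ = [-30, -13]
step 0: S = H·P̄·Hᵀ + R = [552 164; 164 132]
step 0: K = P̄·Hᵀ·S⁻¹ = [33/338 87/676; -112/2873 -3187/11492; -3773/11492 1865/5746]
step 0: x' = x̄ + K·y = [-407/676, 8903/11492, -1063/2873]
step 0: P' = (I − K·H)·P̄ = [291/676 727/676 -59/676; 727/676 39799/11492 -465/11492; -59/676 -465/11492 3137/5746]
step 1: x̄ = F·x = [-1585/11492, 2622/2873, -32043/11492]
step 1: P̄ = F·P·Fᵀ + Q = [45547/11492 -11836/2873 -1141/11492; -11836/2873 39473/2873 -23152/2873; -1141/11492 -23152/2873 268703/11492]
step 1: y = z − H·x̄ = [-37351/11492, 40881/5746]
step 1: S = H·P̄·Hᵀ + R = [1615919/11492 56322/2873; 56322/2873 327611/2873]
step 1: K = P̄·Hᵀ·S⁻¹ = [17655753/179848301 22058595/179848301; -5385108/179848301 -52946187/179848301; -58127079/179848301 59110410/179848301]
step 1: x' = x̄ + K·y = [149501437/359696602, -390114513/359696602, 216013011/359696602]
step 1: P' = (I − K·H)·P̄ = [75668698/179848301 188759360/179848301 -16188139/179848301; 188759360/179848301 608755682/179848301 -10468585/179848301; -16188139/179848301 -10468585/179848301 97206242/179848301]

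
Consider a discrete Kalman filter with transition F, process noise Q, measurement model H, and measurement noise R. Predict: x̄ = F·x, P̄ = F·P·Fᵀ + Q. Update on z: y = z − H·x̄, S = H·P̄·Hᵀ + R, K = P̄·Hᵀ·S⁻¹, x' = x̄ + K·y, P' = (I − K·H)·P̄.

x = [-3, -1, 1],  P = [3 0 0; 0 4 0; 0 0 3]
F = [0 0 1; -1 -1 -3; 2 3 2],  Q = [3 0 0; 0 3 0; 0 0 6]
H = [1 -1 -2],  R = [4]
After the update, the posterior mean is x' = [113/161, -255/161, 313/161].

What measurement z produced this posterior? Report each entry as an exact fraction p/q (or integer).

z = [-2]

x̄ = F·x = [1, 1, -7]
P̄ = F·P·Fᵀ + Q = [6 -9 6; -9 37 -36; 6 -36 66]
S = H·P̄·Hᵀ + R = [161]
K = P̄·Hᵀ·S⁻¹ = [3/161; 26/161; -90/161]
x' − x̄ = [-48/161, -416/161, 1440/161] = K·y
y = (KᵀK)⁻¹·Kᵀ·(x' − x̄) = [-16]
z = y + H·x̄ = [-16] + [14] = [-2]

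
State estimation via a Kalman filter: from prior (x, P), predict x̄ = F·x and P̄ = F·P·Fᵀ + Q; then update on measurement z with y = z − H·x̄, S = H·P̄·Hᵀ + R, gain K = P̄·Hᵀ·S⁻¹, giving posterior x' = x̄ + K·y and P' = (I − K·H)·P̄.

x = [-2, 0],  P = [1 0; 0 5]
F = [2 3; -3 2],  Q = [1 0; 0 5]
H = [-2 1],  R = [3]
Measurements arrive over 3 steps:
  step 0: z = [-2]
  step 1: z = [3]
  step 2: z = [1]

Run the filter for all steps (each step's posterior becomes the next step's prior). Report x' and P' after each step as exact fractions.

step 0: x' = [652/141, 1070/141], P' = [1274/141 2320/141; 2320/141 4598/141]
step 1: x' = [-37323/14867, -63179/29734], P' = [194593/44601 318899/44601; 318899/44601 1261631/89202]
step 2: x' = [39290975/25347774, 53083118/12673887], P' = [108565273/25347774 88933912/12673887; 88933912/12673887 176492960/12673887]

step 0: x̄ = F·x = [-4, 6]
step 0: P̄ = F·P·Fᵀ + Q = [50 24; 24 34]
step 0: y = z − H·x̄ = [-16]
step 0: S = H·P̄·Hᵀ + R = [141]
step 0: K = P̄·Hᵀ·S⁻¹ = [-76/141; -14/141]
step 0: x' = x̄ + K·y = [652/141, 1070/141]
step 0: P' = (I − K·H)·P̄ = [1274/141 2320/141; 2320/141 4598/141]
step 1: x̄ = F·x = [4514/141, 184/141]
step 1: P̄ = F·P·Fᵀ + Q = [74459/141 8344/141; 8344/141 2723/141]
step 1: y = z − H·x̄ = [3089/47]
step 1: S = H·P̄·Hᵀ + R = [89202/47]
step 1: K = P̄·Hᵀ·S⁻¹ = [-23429/44601; -4655/89202]
step 1: x' = x̄ + K·y = [-37323/14867, -63179/29734]
step 1: P' = (I − K·H)·P̄ = [194593/44601 318899/44601; 318899/44601 1261631/89202]
step 2: x̄ = F·x = [-338829/29734, 48790/14867]
step 2: P̄ = F·P·Fᵀ + Q = [20654201/89202 1022840/44601; 1022840/44601 670816/44601]
step 2: y = z − H·x̄ = [-372752/14867]
step 2: S = H·P̄·Hᵀ + R = [12673887/14867]
step 2: K = P̄·Hᵀ·S⁻¹ = [-6543787/12673887; -458288/12673887]
step 2: x' = x̄ + K·y = [39290975/25347774, 53083118/12673887]
step 2: P' = (I − K·H)·P̄ = [108565273/25347774 88933912/12673887; 88933912/12673887 176492960/12673887]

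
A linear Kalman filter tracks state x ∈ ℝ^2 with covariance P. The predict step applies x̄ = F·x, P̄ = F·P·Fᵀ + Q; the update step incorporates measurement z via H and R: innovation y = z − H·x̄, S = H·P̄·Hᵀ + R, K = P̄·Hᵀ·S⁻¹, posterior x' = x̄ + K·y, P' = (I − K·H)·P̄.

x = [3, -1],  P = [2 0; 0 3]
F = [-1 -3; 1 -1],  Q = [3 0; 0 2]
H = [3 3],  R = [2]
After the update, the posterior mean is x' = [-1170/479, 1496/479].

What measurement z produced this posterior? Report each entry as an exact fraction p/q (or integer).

x̄ = F·x = [0, 4]
P̄ = F·P·Fᵀ + Q = [32 7; 7 7]
S = H·P̄·Hᵀ + R = [479]
K = P̄·Hᵀ·S⁻¹ = [117/479; 42/479]
x' − x̄ = [-1170/479, -420/479] = K·y
y = (KᵀK)⁻¹·Kᵀ·(x' − x̄) = [-10]
z = y + H·x̄ = [-10] + [12] = [2]

z = [2]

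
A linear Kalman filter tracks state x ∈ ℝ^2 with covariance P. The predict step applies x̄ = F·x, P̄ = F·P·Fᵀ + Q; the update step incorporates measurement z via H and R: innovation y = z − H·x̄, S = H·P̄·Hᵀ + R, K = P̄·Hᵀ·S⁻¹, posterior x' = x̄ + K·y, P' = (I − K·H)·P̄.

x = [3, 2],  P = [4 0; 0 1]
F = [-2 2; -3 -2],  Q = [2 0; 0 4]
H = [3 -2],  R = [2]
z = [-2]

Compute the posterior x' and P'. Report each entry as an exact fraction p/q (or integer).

x̄ = F·x = [-2, -13]
P̄ = F·P·Fᵀ + Q = [22 20; 20 44]
y = z − H·x̄ = [-22]
S = H·P̄·Hᵀ + R = [136]
K = P̄·Hᵀ·S⁻¹ = [13/68; -7/34]
x' = x̄ + K·y = [-211/34, -144/17]
P' = (I − K·H)·P̄ = [579/34 431/17; 431/17 650/17]

x' = [-211/34, -144/17]
P' = [579/34 431/17; 431/17 650/17]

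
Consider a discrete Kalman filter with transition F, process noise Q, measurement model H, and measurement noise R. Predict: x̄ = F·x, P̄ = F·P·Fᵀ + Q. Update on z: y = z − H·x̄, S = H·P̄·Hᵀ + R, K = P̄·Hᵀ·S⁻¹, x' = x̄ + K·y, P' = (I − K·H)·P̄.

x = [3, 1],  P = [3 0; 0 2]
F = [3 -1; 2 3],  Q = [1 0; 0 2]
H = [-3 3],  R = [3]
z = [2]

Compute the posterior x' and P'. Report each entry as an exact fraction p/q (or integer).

x̄ = F·x = [8, 9]
P̄ = F·P·Fᵀ + Q = [30 12; 12 32]
y = z − H·x̄ = [-1]
S = H·P̄·Hᵀ + R = [345]
K = P̄·Hᵀ·S⁻¹ = [-18/115; 4/23]
x' = x̄ + K·y = [938/115, 203/23]
P' = (I − K·H)·P̄ = [2478/115 492/23; 492/23 496/23]

x' = [938/115, 203/23]
P' = [2478/115 492/23; 492/23 496/23]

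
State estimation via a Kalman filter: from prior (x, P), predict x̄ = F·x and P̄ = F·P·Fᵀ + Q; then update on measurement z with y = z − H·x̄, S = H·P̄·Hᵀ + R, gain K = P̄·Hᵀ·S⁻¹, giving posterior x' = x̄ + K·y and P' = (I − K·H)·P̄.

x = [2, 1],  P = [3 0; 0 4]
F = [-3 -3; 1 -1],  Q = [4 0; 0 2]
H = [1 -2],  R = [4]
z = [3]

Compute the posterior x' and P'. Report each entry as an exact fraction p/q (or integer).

x' = [-1/95, -23/19]
P' = [2644/95 240/19; 240/19 126/19]

x̄ = F·x = [-9, 1]
P̄ = F·P·Fᵀ + Q = [67 3; 3 9]
y = z − H·x̄ = [14]
S = H·P̄·Hᵀ + R = [95]
K = P̄·Hᵀ·S⁻¹ = [61/95; -3/19]
x' = x̄ + K·y = [-1/95, -23/19]
P' = (I − K·H)·P̄ = [2644/95 240/19; 240/19 126/19]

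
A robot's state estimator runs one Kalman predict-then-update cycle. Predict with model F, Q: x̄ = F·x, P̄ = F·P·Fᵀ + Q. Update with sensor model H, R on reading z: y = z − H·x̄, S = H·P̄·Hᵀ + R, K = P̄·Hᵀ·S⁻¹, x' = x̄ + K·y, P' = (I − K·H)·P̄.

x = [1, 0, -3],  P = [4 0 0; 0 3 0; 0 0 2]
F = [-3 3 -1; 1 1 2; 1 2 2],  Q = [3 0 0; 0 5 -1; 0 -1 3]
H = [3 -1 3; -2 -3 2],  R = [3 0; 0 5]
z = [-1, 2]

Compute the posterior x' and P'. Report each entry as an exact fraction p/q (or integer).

x' = [28835/13102, -32226/6551, -82259/19653]
P' = [90493/13102 -73666/6551 -205960/19653; -73666/6551 127058/6551 347843/19653; -205960/19653 347843/19653 974696/58959]

x̄ = F·x = [0, -5, -5]
P̄ = F·P·Fᵀ + Q = [68 -7 2; -7 20 17; 2 17 27]
y = z − H·x̄ = [9, -3]
S = H·P̄·Hᵀ + R = [854 -324; -324 261]
K = P̄·Hᵀ·S⁻¹ = [2297/13102 -4081/19653; -71/6551 -1168/19653; 997/6551 10913/58959]
x' = x̄ + K·y = [28835/13102, -32226/6551, -82259/19653]
P' = (I − K·H)·P̄ = [90493/13102 -73666/6551 -205960/19653; -73666/6551 127058/6551 347843/19653; -205960/19653 347843/19653 974696/58959]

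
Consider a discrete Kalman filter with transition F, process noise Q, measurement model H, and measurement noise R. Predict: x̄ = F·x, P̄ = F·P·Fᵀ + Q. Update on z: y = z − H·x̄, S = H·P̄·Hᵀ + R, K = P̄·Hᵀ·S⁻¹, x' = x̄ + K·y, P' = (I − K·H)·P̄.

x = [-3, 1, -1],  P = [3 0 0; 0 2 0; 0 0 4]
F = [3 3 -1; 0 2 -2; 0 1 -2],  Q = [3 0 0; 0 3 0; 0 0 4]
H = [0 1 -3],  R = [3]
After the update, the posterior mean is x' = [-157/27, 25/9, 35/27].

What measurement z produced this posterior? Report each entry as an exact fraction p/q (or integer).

z = [-1]

x̄ = F·x = [-5, 4, 3]
P̄ = F·P·Fᵀ + Q = [52 20 14; 20 27 20; 14 20 22]
S = H·P̄·Hᵀ + R = [108]
K = P̄·Hᵀ·S⁻¹ = [-11/54; -11/36; -23/54]
x' − x̄ = [-22/27, -11/9, -46/27] = K·y
y = (KᵀK)⁻¹·Kᵀ·(x' − x̄) = [4]
z = y + H·x̄ = [4] + [-5] = [-1]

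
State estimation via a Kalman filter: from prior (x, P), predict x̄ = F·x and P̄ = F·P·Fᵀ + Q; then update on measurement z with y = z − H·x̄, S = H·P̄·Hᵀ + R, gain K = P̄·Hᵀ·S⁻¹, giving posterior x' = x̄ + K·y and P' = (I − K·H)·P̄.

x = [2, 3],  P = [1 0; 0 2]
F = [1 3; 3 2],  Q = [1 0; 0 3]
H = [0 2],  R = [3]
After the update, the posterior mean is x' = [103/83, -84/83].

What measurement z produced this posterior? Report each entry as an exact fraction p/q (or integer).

x̄ = F·x = [11, 12]
P̄ = F·P·Fᵀ + Q = [20 15; 15 20]
S = H·P̄·Hᵀ + R = [83]
K = P̄·Hᵀ·S⁻¹ = [30/83; 40/83]
x' − x̄ = [-810/83, -1080/83] = K·y
y = (KᵀK)⁻¹·Kᵀ·(x' − x̄) = [-27]
z = y + H·x̄ = [-27] + [24] = [-3]

z = [-3]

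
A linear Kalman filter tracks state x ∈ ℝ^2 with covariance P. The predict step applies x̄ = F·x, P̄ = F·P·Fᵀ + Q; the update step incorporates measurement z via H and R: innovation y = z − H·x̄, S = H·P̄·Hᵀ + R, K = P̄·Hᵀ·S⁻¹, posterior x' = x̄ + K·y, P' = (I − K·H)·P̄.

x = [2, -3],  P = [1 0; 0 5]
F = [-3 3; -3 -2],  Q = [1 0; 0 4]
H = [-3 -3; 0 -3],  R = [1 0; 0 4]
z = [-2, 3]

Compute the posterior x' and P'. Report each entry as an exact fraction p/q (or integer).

x̄ = F·x = [-15, 0]
P̄ = F·P·Fᵀ + Q = [55 -21; -21 33]
y = z − H·x̄ = [-47, 3]
S = H·P̄·Hᵀ + R = [415 108; 108 301]
K = P̄·Hᵀ·S⁻¹ = [-37506/113251 37161/113251; -144/113251 -37197/113251]
x' = x̄ + K·y = [175500/113251, -104823/113251]
P' = (I − K·H)·P̄ = [62050/113251 -49548/113251; -49548/113251 49596/113251]

x' = [175500/113251, -104823/113251]
P' = [62050/113251 -49548/113251; -49548/113251 49596/113251]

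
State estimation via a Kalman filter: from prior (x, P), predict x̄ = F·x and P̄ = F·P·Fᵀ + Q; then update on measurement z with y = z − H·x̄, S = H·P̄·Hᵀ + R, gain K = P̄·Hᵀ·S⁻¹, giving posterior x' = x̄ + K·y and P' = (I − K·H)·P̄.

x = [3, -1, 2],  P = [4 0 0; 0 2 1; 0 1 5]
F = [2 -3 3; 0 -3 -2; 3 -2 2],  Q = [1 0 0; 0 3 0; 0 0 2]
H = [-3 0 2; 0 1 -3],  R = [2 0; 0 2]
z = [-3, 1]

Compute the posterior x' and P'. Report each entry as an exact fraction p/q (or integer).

x̄ = F·x = [15, -1, 15]
P̄ = F·P·Fᵀ + Q = [62 -15 54; -15 53 -10; 54 -10 58]
y = z − H·x̄ = [12, 47]
S = H·P̄·Hᵀ + R = [144 163; 163 637]
K = P̄·Hᵀ·S⁻¹ = [-20835/65159 -12774/65159; 2396/65159 7877/65159; 30/2833 -826/2833]
x' = x̄ + K·y = [126987/65159, 333812/65159, 4033/2833]
P' = (I − K·H)·P̄ = [153730/65159 603732/65159 9120/2833; 603732/65159 2739736/65159 39478/2833; 9120/2833 39478/2833 13710/2833]

x' = [126987/65159, 333812/65159, 4033/2833]
P' = [153730/65159 603732/65159 9120/2833; 603732/65159 2739736/65159 39478/2833; 9120/2833 39478/2833 13710/2833]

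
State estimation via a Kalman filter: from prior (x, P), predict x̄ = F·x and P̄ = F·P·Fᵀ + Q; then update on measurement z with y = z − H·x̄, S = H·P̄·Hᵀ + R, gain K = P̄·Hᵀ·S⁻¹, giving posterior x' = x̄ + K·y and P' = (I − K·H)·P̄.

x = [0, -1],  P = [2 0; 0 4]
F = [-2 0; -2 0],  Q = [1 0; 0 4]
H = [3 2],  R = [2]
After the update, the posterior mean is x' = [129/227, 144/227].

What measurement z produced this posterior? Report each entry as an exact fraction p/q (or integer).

z = [3]

x̄ = F·x = [0, 0]
P̄ = F·P·Fᵀ + Q = [9 8; 8 12]
S = H·P̄·Hᵀ + R = [227]
K = P̄·Hᵀ·S⁻¹ = [43/227; 48/227]
x' − x̄ = [129/227, 144/227] = K·y
y = (KᵀK)⁻¹·Kᵀ·(x' − x̄) = [3]
z = y + H·x̄ = [3] + [0] = [3]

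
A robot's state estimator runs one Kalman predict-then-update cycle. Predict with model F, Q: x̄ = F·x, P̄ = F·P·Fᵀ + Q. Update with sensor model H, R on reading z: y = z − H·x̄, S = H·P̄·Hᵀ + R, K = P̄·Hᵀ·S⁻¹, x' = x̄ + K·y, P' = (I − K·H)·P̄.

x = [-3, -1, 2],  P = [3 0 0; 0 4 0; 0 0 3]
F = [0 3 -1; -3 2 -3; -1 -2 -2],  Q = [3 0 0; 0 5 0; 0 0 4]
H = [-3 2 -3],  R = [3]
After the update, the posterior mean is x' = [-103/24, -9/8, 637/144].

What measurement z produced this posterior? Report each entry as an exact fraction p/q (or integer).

x̄ = F·x = [-5, 1, 1]
P̄ = F·P·Fᵀ + Q = [42 33 -18; 33 75 11; -18 11 35]
S = H·P̄·Hᵀ + R = [144]
K = P̄·Hᵀ·S⁻¹ = [-1/24; 1/8; -29/144]
x' − x̄ = [17/24, -17/8, 493/144] = K·y
y = (KᵀK)⁻¹·Kᵀ·(x' − x̄) = [-17]
z = y + H·x̄ = [-17] + [14] = [-3]

z = [-3]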